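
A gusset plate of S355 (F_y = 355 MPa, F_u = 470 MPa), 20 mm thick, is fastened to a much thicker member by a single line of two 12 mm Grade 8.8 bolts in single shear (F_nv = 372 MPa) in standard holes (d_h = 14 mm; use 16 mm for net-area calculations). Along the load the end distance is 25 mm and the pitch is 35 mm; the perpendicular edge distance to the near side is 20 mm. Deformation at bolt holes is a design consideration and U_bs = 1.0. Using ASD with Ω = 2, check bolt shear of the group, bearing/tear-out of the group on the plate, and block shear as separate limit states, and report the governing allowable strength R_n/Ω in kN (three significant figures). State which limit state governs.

Bolt shear: A_b = π·12²/4 = 113.1 mm²; R_n = 372 × 113.1 × 2 × 1 / 1000 = 84.14 kN → 84.14 / 2 = 42.1 kN.
Bearing: edge l_c = 18, r_n = 203 kN; interior l_c = 21, r_n = 236.9 kN; R_n = 203 + 1·236.9 = 439.9 kN → 220 kN.
Block shear: A_gv = 1200, A_nv = 720, A_nt = 240 mm²; R_n = min(0.6F_uA_nv, 0.6F_yA_gv) + U_bs·F_u·A_nt = 315.8 kN → 158 kN.
Bolt shear governs: 42.1 kN.

42.1 kN (bolt shear governs)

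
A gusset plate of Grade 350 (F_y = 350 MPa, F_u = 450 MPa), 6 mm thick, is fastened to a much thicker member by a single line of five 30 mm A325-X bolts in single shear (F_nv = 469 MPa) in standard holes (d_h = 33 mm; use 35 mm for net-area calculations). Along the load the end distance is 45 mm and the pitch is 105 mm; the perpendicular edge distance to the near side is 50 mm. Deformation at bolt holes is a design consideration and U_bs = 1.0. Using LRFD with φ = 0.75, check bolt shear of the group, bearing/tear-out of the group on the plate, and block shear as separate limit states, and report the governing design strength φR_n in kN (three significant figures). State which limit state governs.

439 kN (block shear governs)

Bolt shear: A_b = π·30²/4 = 706.9 mm²; R_n = 469 × 706.9 × 5 × 1 / 1000 = 1658 kN → 0.75 × 1658 = 1240 kN.
Bearing: edge l_c = 28.5, r_n = 92.34 kN; interior l_c = 72, r_n = 194.4 kN; R_n = 92.34 + 4·194.4 = 869.9 kN → 652 kN.
Block shear: A_gv = 2790, A_nv = 1845, A_nt = 195 mm²; R_n = min(0.6F_uA_nv, 0.6F_yA_gv) + U_bs·F_u·A_nt = 585.9 kN → 439 kN.
Block shear governs: 439 kN.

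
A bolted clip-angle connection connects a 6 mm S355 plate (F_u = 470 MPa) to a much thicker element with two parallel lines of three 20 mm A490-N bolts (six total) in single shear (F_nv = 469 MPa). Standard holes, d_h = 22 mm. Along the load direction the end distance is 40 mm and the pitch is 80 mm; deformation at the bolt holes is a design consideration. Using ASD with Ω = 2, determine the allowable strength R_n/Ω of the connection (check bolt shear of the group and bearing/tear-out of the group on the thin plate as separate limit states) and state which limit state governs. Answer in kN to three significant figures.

369 kN (bearing governs)

Bolt shear: A_b = π·20²/4 = 314.2 mm²; R_n = 469 × 314.2 × 6 × 1 / 1000 = 884 kN → 884 / 2 = 442 kN.
Bearing (1.2 l_c t F_u ≤ 2.4 d t F_u): upper limit = 2.4·20·6·470 / 1000 = 135.4 kN.
  Edge l_c = 40 − 22/2 = 29 → r_n = 98.14 kN; interior l_c = 80 − 22 = 58 → r_n = 135.4 kN.
  R_n,bearing = 2·98.14 + 4·135.4 = 737.7 kN → 737.7 / 2 = 369 kN.
Bearing governs: 369 kN.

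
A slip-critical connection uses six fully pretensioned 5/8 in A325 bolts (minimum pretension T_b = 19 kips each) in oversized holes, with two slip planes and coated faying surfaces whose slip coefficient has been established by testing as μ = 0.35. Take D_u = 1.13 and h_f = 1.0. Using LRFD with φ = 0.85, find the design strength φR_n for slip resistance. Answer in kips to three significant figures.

R_n = μ · D_u · h_f · T_b · n_s · n_b = 0.35 × 1.13 × 1.0 × 19 × 2 × 6 = 90.17 kips.
Design strength φR_n = 0.85 × 90.17 = 76.6 kips.

76.6 kips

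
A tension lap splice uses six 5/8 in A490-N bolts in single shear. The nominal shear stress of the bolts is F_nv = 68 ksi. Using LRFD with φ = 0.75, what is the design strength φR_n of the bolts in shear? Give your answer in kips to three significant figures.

A_b = π × 0.625² / 4 = 0.3068 in².
R_n = F_nv · A_b · n · n_s = 68 × 0.3068 × 6 × 1 = 125.2 kips.
Design strength φR_n = 0.75 × 125.2 = 93.9 kips.

93.9 kips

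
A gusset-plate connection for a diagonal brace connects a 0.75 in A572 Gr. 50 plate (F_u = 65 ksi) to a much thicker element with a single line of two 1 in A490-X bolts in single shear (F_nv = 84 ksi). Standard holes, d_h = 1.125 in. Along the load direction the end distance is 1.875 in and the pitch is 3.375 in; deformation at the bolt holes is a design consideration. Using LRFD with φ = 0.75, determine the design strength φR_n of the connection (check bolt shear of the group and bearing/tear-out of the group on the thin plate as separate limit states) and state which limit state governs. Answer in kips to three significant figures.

99 kips (bolt shear governs)

Bolt shear: A_b = π·1²/4 = 0.7854 in²; R_n = 84 × 0.7854 × 2 × 1 = 131.9 kips → 0.75 × 131.9 = 99 kips.
Bearing (1.2 l_c t F_u ≤ 2.4 d t F_u): upper limit = 2.4·1·0.75·65 = 117 kips.
  Edge l_c = 1.875 − 1.125/2 = 1.312 → r_n = 76.78 kips; interior l_c = 3.375 − 1.125 = 2.25 → r_n = 117 kips.
  R_n,bearing = 1·76.78 + 1·117 = 193.8 kips → 0.75 × 193.8 = 145 kips.
Bolt shear governs: 99 kips.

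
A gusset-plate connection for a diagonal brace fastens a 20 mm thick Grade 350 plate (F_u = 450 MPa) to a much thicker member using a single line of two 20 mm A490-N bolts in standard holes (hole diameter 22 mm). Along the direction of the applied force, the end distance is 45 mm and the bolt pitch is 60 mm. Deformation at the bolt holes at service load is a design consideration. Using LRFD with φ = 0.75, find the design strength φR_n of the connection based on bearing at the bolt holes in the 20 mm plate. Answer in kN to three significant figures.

Per bolt r_n = 1.2 l_c t F_u ≤ 2.4 d t F_u; upper limit = 2.4 × 20 × 20 × 450 / 1000 = 432 kN.
Edge bolt: l_c = 45 − 22/2 = 34 mm → 1.2 × 34 × 20 × 450 / 1000 = 367.2 → r_n = 367.2 kN.
Interior bolts: l_c = 60 − 22 = 38 mm → 1.2 × 38 × 20 × 450 / 1000 = 410.4 → r_n = 410.4 kN.
R_n = 1 × 367.2 + 1 × 410.4 = 777.6 kN.
Design strength φR_n = 0.75 × 777.6 = 583 kN.

583 kN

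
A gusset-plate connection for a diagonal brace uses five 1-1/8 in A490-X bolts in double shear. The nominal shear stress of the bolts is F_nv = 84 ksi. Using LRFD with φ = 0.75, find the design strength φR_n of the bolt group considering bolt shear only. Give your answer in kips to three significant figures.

A_b = π × 1.125² / 4 = 0.994 in².
R_n = F_nv · A_b · n · n_s = 84 × 0.994 × 5 × 2 = 835 kips.
Design strength φR_n = 0.75 × 835 = 626 kips.

626 kips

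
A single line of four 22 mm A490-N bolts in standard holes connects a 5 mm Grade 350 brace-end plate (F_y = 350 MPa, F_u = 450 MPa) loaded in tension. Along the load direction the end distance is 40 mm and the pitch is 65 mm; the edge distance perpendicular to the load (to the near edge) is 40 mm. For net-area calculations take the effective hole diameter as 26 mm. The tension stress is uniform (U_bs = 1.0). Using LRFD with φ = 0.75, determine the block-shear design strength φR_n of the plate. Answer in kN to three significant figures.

191 kN

Shear plane L_v = 40 + 3·65 = 235 mm; A_gv = 235 × 5 = 1175 mm².
A_nv = (235 − 3.5·26) × 5 = 720 mm².
A_nt = (40 − 0.5·26) × 5 = 135 mm².
0.6 F_u A_nv = 194.4 kN; 0.6 F_y A_gv = 246.8 kN → shear rupture governs the shear term.
R_n = 194.4 + 1.0 × 450 × 135 / 1000 = 255.2 kN.
Design strength φR_n = 0.75 × 255.2 = 191 kN.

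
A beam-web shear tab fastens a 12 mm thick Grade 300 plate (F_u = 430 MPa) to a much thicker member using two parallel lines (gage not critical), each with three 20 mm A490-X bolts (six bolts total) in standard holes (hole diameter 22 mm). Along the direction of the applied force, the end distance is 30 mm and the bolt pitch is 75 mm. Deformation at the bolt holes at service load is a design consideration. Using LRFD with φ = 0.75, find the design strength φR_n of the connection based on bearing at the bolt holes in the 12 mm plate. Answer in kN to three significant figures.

Per bolt r_n = 1.2 l_c t F_u ≤ 2.4 d t F_u; upper limit = 2.4 × 20 × 12 × 430 / 1000 = 247.7 kN.
Edge bolt: l_c = 30 − 22/2 = 19 mm → 1.2 × 19 × 12 × 430 / 1000 = 117.6 → r_n = 117.6 kN.
Interior bolts: l_c = 75 − 22 = 53 mm → 1.2 × 53 × 12 × 430 / 1000 = 328.2 → r_n = 247.7 kN.
R_n = 2 × 117.6 + 4 × 247.7 = 1226 kN.
Design strength φR_n = 0.75 × 1226 = 920 kN.

920 kN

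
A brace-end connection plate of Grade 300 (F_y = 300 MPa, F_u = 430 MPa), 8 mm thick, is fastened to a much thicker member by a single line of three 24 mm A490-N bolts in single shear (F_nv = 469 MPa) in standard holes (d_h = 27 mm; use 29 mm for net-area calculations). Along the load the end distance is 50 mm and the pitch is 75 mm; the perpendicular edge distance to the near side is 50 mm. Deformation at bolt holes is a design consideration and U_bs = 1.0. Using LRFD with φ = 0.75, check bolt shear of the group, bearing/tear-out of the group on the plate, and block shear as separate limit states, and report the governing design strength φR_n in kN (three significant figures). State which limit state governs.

Bolt shear: A_b = π·24²/4 = 452.4 mm²; R_n = 469 × 452.4 × 3 × 1 / 1000 = 636.5 kN → 0.75 × 636.5 = 477 kN.
Bearing: edge l_c = 36.5, r_n = 150.7 kN; interior l_c = 48, r_n = 198.1 kN; R_n = 150.7 + 2·198.1 = 547 kN → 410 kN.
Block shear: A_gv = 1600, A_nv = 1020, A_nt = 284 mm²; R_n = min(0.6F_uA_nv, 0.6F_yA_gv) + U_bs·F_u·A_nt = 385.3 kN → 289 kN.
Block shear governs: 289 kN.

289 kN (block shear governs)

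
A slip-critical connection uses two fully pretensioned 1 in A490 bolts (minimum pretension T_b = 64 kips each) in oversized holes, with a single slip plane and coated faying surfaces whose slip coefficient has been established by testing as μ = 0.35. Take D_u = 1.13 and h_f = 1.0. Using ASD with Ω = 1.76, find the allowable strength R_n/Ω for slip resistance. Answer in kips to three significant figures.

R_n = μ · D_u · h_f · T_b · n_s · n_b = 0.35 × 1.13 × 1.0 × 64 × 1 × 2 = 50.62 kips.
Allowable strength R_n/Ω = 50.62 / 1.76 = 28.8 kips.

28.8 kips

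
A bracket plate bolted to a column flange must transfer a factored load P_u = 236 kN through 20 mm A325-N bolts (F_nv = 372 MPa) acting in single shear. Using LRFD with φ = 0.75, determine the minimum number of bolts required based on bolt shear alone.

3 bolts

A_b = π·20²/4 = 314.2 mm².
Per-bolt design strength φR_n = 0.75 × 372 × 314.2 × 1 / 1000 = 87.65 kN.
n ≥ 236 / 87.65 = 2.693 → use 3 bolts.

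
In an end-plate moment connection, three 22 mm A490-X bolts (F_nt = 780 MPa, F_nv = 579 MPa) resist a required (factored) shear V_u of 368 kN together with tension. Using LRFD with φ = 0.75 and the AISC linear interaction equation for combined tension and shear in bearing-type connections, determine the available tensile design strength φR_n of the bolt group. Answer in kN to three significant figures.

A_b = π·22²/4 = 380.1 mm²; f_rv = 368 × 1000 / (3 × 380.1) = 322.7 MPa.
F'_nt = 1.3 F_nt − (F_nt / φF_nv) f_rv = 1.3·780 − (780/(0.75·579))·322.7 = 434.4 MPa, capped at F_nt → F'_nt = 434.4 MPa.
R_n = F'_nt · A_b · n = 434.4 × 380.1 × 3 / 1000 = 495.4 kN.
Design strength φR_n = 0.75 × 495.4 = 372 kN.

372 kN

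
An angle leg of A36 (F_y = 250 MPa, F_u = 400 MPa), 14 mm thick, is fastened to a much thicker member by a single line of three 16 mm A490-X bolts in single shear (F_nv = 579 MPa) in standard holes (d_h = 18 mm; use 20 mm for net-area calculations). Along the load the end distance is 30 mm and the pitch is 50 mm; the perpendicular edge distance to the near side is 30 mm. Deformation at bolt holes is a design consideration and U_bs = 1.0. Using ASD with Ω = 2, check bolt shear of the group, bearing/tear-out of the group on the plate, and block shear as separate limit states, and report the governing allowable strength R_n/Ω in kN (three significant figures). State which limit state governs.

Bolt shear: A_b = π·16²/4 = 201.1 mm²; R_n = 579 × 201.1 × 3 × 1 / 1000 = 349.2 kN → 349.2 / 2 = 175 kN.
Bearing: edge l_c = 21, r_n = 141.1 kN; interior l_c = 32, r_n = 215 kN; R_n = 141.1 + 2·215 = 571.2 kN → 286 kN.
Block shear: A_gv = 1820, A_nv = 1120, A_nt = 280 mm²; R_n = min(0.6F_uA_nv, 0.6F_yA_gv) + U_bs·F_u·A_nt = 380.8 kN → 190 kN.
Bolt shear governs: 175 kN.

175 kN (bolt shear governs)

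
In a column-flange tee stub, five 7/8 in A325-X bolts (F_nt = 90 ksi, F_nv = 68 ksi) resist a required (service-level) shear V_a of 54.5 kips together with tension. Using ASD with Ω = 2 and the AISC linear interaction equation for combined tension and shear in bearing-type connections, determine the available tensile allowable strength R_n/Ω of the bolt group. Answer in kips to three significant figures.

104 kips

A_b = π·0.875²/4 = 0.6013 in²; f_rv = 54.5 / (5 × 0.6013) = 18.13 ksi.
F'_nt = 1.3 F_nt − (Ω F_nt / F_nv) f_rv = 1.3·90 − (2·90/68)·18.13 = 69.02 ksi, capped at F_nt → F'_nt = 69.02 ksi.
R_n = F'_nt · A_b · n = 69.02 × 0.6013 × 5 = 207.5 kips.
Allowable strength R_n/Ω = 207.5 / 2 = 104 kips.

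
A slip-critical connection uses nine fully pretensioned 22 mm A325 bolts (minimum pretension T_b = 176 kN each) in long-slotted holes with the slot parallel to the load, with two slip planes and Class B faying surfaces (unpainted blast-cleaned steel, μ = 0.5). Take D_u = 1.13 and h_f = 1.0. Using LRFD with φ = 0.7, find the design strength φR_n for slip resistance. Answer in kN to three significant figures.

R_n = μ · D_u · h_f · T_b · n_s · n_b = 0.5 × 1.13 × 1.0 × 176 × 2 × 9 = 1790 kN.
Design strength φR_n = 0.7 × 1790 = 1250 kN.

1250 kN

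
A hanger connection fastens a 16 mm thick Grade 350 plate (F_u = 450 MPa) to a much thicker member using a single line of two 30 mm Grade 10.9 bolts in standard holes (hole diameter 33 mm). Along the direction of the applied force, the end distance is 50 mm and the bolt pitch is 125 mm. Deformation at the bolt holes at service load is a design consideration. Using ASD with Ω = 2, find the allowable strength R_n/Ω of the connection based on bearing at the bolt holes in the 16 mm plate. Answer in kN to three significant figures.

Per bolt r_n = 1.2 l_c t F_u ≤ 2.4 d t F_u; upper limit = 2.4 × 30 × 16 × 450 / 1000 = 518.4 kN.
Edge bolt: l_c = 50 − 33/2 = 33.5 mm → 1.2 × 33.5 × 16 × 450 / 1000 = 289.4 → r_n = 289.4 kN.
Interior bolts: l_c = 125 − 33 = 92 mm → 1.2 × 92 × 16 × 450 / 1000 = 794.9 → r_n = 518.4 kN.
R_n = 1 × 289.4 + 1 × 518.4 = 807.8 kN.
Allowable strength R_n/Ω = 807.8 / 2 = 404 kN.

404 kN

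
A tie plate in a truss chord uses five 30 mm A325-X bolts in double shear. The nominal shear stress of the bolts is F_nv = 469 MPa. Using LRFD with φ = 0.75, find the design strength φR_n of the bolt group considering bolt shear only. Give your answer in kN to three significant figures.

2490 kN

A_b = π × 30² / 4 = 706.9 mm².
R_n = F_nv · A_b · n · n_s = 469 × 706.9 × 5 × 2 / 1000 = 3315 kN.
Design strength φR_n = 0.75 × 3315 = 2490 kN.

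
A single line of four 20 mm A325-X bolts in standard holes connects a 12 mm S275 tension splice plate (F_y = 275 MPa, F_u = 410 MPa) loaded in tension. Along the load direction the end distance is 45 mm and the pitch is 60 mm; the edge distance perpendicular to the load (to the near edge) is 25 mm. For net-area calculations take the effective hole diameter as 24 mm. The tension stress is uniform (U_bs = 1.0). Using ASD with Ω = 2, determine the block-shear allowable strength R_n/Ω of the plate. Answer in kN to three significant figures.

240 kN

Shear plane L_v = 45 + 3·60 = 225 mm; A_gv = 225 × 12 = 2700 mm².
A_nv = (225 − 3.5·24) × 12 = 1692 mm².
A_nt = (25 − 0.5·24) × 12 = 156 mm².
0.6 F_u A_nv = 416.2 kN; 0.6 F_y A_gv = 445.5 kN → shear rupture governs the shear term.
R_n = 416.2 + 1.0 × 410 × 156 / 1000 = 480.2 kN.
Allowable strength R_n/Ω = 480.2 / 2 = 240 kN.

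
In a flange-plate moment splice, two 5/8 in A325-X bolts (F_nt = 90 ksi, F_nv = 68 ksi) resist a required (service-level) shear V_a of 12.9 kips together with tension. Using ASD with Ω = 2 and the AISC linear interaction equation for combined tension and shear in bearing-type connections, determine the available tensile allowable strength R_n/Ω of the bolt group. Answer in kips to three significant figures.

18.8 kips

A_b = π·0.625²/4 = 0.3068 in²; f_rv = 12.9 / (2 × 0.3068) = 21.02 ksi.
F'_nt = 1.3 F_nt − (Ω F_nt / F_nv) f_rv = 1.3·90 − (2·90/68)·21.02 = 61.35 ksi, capped at F_nt → F'_nt = 61.35 ksi.
R_n = F'_nt · A_b · n = 61.35 × 0.3068 × 2 = 37.64 kips.
Allowable strength R_n/Ω = 37.64 / 2 = 18.8 kips.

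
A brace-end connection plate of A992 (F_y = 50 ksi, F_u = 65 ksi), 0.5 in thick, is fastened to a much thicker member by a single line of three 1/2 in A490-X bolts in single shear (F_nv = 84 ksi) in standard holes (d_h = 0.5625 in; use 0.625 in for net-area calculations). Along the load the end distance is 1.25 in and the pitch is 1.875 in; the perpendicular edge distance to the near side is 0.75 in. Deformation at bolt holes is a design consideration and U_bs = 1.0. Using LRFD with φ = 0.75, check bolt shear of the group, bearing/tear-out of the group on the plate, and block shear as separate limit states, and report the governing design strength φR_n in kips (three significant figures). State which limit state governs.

Bolt shear: A_b = π·0.5²/4 = 0.1963 in²; R_n = 84 × 0.1963 × 3 × 1 = 49.48 kips → 0.75 × 49.48 = 37.1 kips.
Bearing: edge l_c = 0.9688, r_n = 37.78 kips; interior l_c = 1.312, r_n = 39 kips; R_n = 37.78 + 2·39 = 115.8 kips → 86.8 kips.
Block shear: A_gv = 2.5, A_nv = 1.719, A_nt = 0.2188 in²; R_n = min(0.6F_uA_nv, 0.6F_yA_gv) + U_bs·F_u·A_nt = 81.25 kips → 60.9 kips.
Bolt shear governs: 37.1 kips.

37.1 kips (bolt shear governs)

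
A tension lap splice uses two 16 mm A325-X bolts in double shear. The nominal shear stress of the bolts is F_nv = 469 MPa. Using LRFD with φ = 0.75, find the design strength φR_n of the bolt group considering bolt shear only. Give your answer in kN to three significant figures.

283 kN

A_b = π × 16² / 4 = 201.1 mm².
R_n = F_nv · A_b · n · n_s = 469 × 201.1 × 2 × 2 / 1000 = 377.2 kN.
Design strength φR_n = 0.75 × 377.2 = 283 kN.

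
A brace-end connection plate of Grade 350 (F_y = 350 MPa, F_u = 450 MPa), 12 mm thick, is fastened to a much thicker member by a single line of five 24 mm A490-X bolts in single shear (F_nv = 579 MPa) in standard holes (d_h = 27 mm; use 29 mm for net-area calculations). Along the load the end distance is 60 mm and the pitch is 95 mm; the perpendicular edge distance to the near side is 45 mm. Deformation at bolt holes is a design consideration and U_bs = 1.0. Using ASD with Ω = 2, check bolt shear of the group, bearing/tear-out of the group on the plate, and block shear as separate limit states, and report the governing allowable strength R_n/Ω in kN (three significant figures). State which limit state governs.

Bolt shear: A_b = π·24²/4 = 452.4 mm²; R_n = 579 × 452.4 × 5 × 1 / 1000 = 1310 kN → 1310 / 2 = 655 kN.
Bearing: edge l_c = 46.5, r_n = 301.3 kN; interior l_c = 68, r_n = 311 kN; R_n = 301.3 + 4·311 = 1545 kN → 773 kN.
Block shear: A_gv = 5280, A_nv = 3714, A_nt = 366 mm²; R_n = min(0.6F_uA_nv, 0.6F_yA_gv) + U_bs·F_u·A_nt = 1167 kN → 584 kN.
Block shear governs: 584 kN.

584 kN (block shear governs)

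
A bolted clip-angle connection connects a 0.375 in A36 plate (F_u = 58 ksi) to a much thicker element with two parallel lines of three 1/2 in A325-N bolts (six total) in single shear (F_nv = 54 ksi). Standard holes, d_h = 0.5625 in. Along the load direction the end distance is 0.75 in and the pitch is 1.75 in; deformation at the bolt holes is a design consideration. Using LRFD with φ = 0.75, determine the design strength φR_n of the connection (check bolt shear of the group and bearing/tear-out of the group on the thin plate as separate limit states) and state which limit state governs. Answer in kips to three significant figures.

47.7 kips (bolt shear governs)

Bolt shear: A_b = π·0.5²/4 = 0.1963 in²; R_n = 54 × 0.1963 × 6 × 1 = 63.62 kips → 0.75 × 63.62 = 47.7 kips.
Bearing (1.2 l_c t F_u ≤ 2.4 d t F_u): upper limit = 2.4·0.5·0.375·58 = 26.1 kips.
  Edge l_c = 0.75 − 0.5625/2 = 0.4688 → r_n = 12.23 kips; interior l_c = 1.75 − 0.5625 = 1.188 → r_n = 26.1 kips.
  R_n,bearing = 2·12.23 + 4·26.1 = 128.9 kips → 0.75 × 128.9 = 96.7 kips.
Bolt shear governs: 47.7 kips.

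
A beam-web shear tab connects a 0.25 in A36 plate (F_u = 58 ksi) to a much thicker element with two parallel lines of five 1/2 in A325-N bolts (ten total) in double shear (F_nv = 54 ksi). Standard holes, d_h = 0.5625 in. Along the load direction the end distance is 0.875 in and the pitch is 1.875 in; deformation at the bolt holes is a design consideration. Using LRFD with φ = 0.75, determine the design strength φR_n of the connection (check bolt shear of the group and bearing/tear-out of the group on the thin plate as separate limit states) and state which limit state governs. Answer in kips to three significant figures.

Bolt shear: A_b = π·0.5²/4 = 0.1963 in²; R_n = 54 × 0.1963 × 10 × 2 = 212.1 kips → 0.75 × 212.1 = 159 kips.
Bearing (1.2 l_c t F_u ≤ 2.4 d t F_u): upper limit = 2.4·0.5·0.25·58 = 17.4 kips.
  Edge l_c = 0.875 − 0.5625/2 = 0.5938 → r_n = 10.33 kips; interior l_c = 1.875 − 0.5625 = 1.312 → r_n = 17.4 kips.
  R_n,bearing = 2·10.33 + 8·17.4 = 159.9 kips → 0.75 × 159.9 = 120 kips.
Bearing governs: 120 kips.

120 kips (bearing governs)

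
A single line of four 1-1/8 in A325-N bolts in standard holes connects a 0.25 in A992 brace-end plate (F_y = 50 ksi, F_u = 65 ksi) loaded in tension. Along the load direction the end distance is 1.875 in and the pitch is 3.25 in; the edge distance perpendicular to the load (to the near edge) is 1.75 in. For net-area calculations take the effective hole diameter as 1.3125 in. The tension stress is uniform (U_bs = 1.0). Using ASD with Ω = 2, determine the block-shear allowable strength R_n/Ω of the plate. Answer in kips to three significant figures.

Shear plane L_v = 1.875 + 3·3.25 = 11.62 in; A_gv = 11.62 × 0.25 = 2.906 in².
A_nv = (11.62 − 3.5·1.3125) × 0.25 = 1.758 in².
A_nt = (1.75 − 0.5·1.3125) × 0.25 = 0.2734 in².
0.6 F_u A_nv = 68.55 kips; 0.6 F_y A_gv = 87.19 kips → shear rupture governs the shear term.
R_n = 68.55 + 1.0 × 65 × 0.2734 = 86.33 kips.
Allowable strength R_n/Ω = 86.33 / 2 = 43.2 kips.

43.2 kips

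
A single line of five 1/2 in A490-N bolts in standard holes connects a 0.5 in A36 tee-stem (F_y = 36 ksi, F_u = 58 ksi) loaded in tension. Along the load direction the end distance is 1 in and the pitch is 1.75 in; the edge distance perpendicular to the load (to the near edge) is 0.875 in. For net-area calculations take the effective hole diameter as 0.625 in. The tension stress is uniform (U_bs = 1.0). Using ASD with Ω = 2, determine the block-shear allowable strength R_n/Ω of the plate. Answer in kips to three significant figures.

51.4 kips

Shear plane L_v = 1 + 4·1.75 = 8 in; A_gv = 8 × 0.5 = 4 in².
A_nv = (8 − 4.5·0.625) × 0.5 = 2.594 in².
A_nt = (0.875 − 0.5·0.625) × 0.5 = 0.2812 in².
0.6 F_u A_nv = 90.26 kips; 0.6 F_y A_gv = 86.4 kips → shear yielding governs the shear term.
R_n = 86.4 + 1.0 × 58 × 0.2812 = 102.7 kips.
Allowable strength R_n/Ω = 102.7 / 2 = 51.4 kips.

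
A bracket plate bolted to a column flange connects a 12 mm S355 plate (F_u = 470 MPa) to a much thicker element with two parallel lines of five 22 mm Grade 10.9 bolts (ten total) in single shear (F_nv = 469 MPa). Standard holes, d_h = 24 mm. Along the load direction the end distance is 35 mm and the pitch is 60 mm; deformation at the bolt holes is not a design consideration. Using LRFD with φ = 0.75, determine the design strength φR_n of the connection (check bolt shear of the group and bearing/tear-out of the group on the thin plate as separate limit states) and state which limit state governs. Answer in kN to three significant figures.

1340 kN (bolt shear governs)

Bolt shear: A_b = π·22²/4 = 380.1 mm²; R_n = 469 × 380.1 × 10 × 1 / 1000 = 1783 kN → 0.75 × 1783 = 1340 kN.
Bearing (1.5 l_c t F_u ≤ 3.0 d t F_u): upper limit = 3.0·22·12·470 / 1000 = 372.2 kN.
  Edge l_c = 35 − 24/2 = 23 → r_n = 194.6 kN; interior l_c = 60 − 24 = 36 → r_n = 304.6 kN.
  R_n,bearing = 2·194.6 + 8·304.6 = 2826 kN → 0.75 × 2826 = 2120 kN.
Bolt shear governs: 1340 kN.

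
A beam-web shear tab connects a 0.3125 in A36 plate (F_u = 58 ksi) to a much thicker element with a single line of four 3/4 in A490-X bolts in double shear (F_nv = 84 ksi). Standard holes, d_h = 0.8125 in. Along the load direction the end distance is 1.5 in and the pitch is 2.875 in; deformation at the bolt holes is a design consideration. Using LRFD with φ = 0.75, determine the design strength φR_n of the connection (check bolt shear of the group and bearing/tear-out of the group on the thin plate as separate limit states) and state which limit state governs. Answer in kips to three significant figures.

Bolt shear: A_b = π·0.75²/4 = 0.4418 in²; R_n = 84 × 0.4418 × 4 × 2 = 296.9 kips → 0.75 × 296.9 = 223 kips.
Bearing (1.2 l_c t F_u ≤ 2.4 d t F_u): upper limit = 2.4·0.75·0.3125·58 = 32.62 kips.
  Edge l_c = 1.5 − 0.8125/2 = 1.094 → r_n = 23.79 kips; interior l_c = 2.875 − 0.8125 = 2.062 → r_n = 32.62 kips.
  R_n,bearing = 1·23.79 + 3·32.62 = 121.7 kips → 0.75 × 121.7 = 91.2 kips.
Bearing governs: 91.2 kips.

91.2 kips (bearing governs)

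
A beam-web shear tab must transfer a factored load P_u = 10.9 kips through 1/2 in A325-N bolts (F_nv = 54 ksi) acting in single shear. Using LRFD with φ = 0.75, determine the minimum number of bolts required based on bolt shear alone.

2 bolts

A_b = π·0.5²/4 = 0.1963 in².
Per-bolt design strength φR_n = 0.75 × 54 × 0.1963 × 1 = 7.952 kips.
n ≥ 10.9 / 7.952 = 1.371 → use 2 bolts.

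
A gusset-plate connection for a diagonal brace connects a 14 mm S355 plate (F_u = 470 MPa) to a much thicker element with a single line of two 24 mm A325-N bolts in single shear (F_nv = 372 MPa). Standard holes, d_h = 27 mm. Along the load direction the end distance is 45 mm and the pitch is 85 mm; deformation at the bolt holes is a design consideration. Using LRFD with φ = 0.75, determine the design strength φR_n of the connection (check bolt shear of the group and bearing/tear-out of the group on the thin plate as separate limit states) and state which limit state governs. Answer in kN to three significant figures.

Bolt shear: A_b = π·24²/4 = 452.4 mm²; R_n = 372 × 452.4 × 2 × 1 / 1000 = 336.6 kN → 0.75 × 336.6 = 252 kN.
Bearing (1.2 l_c t F_u ≤ 2.4 d t F_u): upper limit = 2.4·24·14·470 / 1000 = 379 kN.
  Edge l_c = 45 − 27/2 = 31.5 → r_n = 248.7 kN; interior l_c = 85 − 27 = 58 → r_n = 379 kN.
  R_n,bearing = 1·248.7 + 1·379 = 627.7 kN → 0.75 × 627.7 = 471 kN.
Bolt shear governs: 252 kN.

252 kN (bolt shear governs)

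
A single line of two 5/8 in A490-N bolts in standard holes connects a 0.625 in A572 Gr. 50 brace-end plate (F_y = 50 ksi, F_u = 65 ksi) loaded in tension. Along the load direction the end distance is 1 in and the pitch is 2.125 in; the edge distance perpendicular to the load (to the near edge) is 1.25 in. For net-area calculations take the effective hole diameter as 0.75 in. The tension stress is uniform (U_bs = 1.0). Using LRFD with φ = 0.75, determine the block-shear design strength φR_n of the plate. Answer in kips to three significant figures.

Shear plane L_v = 1 + 1·2.125 = 3.125 in; A_gv = 3.125 × 0.625 = 1.953 in².
A_nv = (3.125 − 1.5·0.75) × 0.625 = 1.25 in².
A_nt = (1.25 − 0.5·0.75) × 0.625 = 0.5469 in².
0.6 F_u A_nv = 48.75 kips; 0.6 F_y A_gv = 58.59 kips → shear rupture governs the shear term.
R_n = 48.75 + 1.0 × 65 × 0.5469 = 84.3 kips.
Design strength φR_n = 0.75 × 84.3 = 63.2 kips.

63.2 kips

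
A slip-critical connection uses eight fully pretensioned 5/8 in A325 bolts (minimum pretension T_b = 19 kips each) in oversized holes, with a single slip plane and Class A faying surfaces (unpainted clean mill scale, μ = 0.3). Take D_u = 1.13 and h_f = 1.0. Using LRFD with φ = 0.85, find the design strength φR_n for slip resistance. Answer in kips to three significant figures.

43.8 kips

R_n = μ · D_u · h_f · T_b · n_s · n_b = 0.3 × 1.13 × 1.0 × 19 × 1 × 8 = 51.53 kips.
Design strength φR_n = 0.85 × 51.53 = 43.8 kips.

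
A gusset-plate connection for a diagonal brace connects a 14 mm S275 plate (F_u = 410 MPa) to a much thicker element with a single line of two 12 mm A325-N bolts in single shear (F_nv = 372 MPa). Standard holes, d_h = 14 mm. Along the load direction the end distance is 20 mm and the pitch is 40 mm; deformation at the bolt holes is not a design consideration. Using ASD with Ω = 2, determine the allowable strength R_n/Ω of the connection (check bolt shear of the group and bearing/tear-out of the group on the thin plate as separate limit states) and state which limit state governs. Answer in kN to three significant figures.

42.1 kN (bolt shear governs)

Bolt shear: A_b = π·12²/4 = 113.1 mm²; R_n = 372 × 113.1 × 2 × 1 / 1000 = 84.14 kN → 84.14 / 2 = 42.1 kN.
Bearing (1.5 l_c t F_u ≤ 3.0 d t F_u): upper limit = 3.0·12·14·410 / 1000 = 206.6 kN.
  Edge l_c = 20 − 14/2 = 13 → r_n = 111.9 kN; interior l_c = 40 − 14 = 26 → r_n = 206.6 kN.
  R_n,bearing = 1·111.9 + 1·206.6 = 318.6 kN → 318.6 / 2 = 159 kN.
Bolt shear governs: 42.1 kN.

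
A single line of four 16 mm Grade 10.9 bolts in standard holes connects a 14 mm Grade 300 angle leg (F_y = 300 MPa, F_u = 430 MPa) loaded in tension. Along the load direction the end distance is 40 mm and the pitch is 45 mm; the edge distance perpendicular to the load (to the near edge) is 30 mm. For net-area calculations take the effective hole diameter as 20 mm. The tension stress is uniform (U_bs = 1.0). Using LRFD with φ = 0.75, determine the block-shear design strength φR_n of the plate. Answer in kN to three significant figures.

Shear plane L_v = 40 + 3·45 = 175 mm; A_gv = 175 × 14 = 2450 mm².
A_nv = (175 − 3.5·20) × 14 = 1470 mm².
A_nt = (30 − 0.5·20) × 14 = 280 mm².
0.6 F_u A_nv = 379.3 kN; 0.6 F_y A_gv = 441 kN → shear rupture governs the shear term.
R_n = 379.3 + 1.0 × 430 × 280 / 1000 = 499.7 kN.
Design strength φR_n = 0.75 × 499.7 = 375 kN.

375 kN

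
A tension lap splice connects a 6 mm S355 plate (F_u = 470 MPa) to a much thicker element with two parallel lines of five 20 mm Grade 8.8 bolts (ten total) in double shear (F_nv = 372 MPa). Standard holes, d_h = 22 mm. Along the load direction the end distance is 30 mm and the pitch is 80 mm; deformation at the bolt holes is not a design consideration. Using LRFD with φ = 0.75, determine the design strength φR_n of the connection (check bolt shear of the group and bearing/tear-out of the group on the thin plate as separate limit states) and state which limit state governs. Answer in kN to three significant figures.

1140 kN (bearing governs)

Bolt shear: A_b = π·20²/4 = 314.2 mm²; R_n = 372 × 314.2 × 10 × 2 / 1000 = 2337 kN → 0.75 × 2337 = 1750 kN.
Bearing (1.5 l_c t F_u ≤ 3.0 d t F_u): upper limit = 3.0·20·6·470 / 1000 = 169.2 kN.
  Edge l_c = 30 − 22/2 = 19 → r_n = 80.37 kN; interior l_c = 80 − 22 = 58 → r_n = 169.2 kN.
  R_n,bearing = 2·80.37 + 8·169.2 = 1514 kN → 0.75 × 1514 = 1140 kN.
Bearing governs: 1140 kN.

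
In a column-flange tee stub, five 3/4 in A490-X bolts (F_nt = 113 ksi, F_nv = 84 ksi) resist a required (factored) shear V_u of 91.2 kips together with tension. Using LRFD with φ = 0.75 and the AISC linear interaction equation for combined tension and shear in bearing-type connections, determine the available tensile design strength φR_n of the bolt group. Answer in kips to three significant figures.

121 kips

A_b = π·0.75²/4 = 0.4418 in²; f_rv = 91.2 / (5 × 0.4418) = 41.29 ksi.
F'_nt = 1.3 F_nt − (F_nt / φF_nv) f_rv = 1.3·113 − (113/(0.75·84))·41.29 = 72.85 ksi, capped at F_nt → F'_nt = 72.85 ksi.
R_n = F'_nt · A_b · n = 72.85 × 0.4418 × 5 = 160.9 kips.
Design strength φR_n = 0.75 × 160.9 = 121 kips.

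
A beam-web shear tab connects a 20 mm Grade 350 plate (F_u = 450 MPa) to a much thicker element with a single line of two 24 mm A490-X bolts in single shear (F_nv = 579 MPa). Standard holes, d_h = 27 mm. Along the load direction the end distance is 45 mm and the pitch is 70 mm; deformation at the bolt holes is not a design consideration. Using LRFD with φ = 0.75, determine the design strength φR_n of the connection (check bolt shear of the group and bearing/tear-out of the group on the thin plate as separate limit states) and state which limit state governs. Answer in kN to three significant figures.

Bolt shear: A_b = π·24²/4 = 452.4 mm²; R_n = 579 × 452.4 × 2 × 1 / 1000 = 523.9 kN → 0.75 × 523.9 = 393 kN.
Bearing (1.5 l_c t F_u ≤ 3.0 d t F_u): upper limit = 3.0·24·20·450 / 1000 = 648 kN.
  Edge l_c = 45 − 27/2 = 31.5 → r_n = 425.2 kN; interior l_c = 70 − 27 = 43 → r_n = 580.5 kN.
  R_n,bearing = 1·425.2 + 1·580.5 = 1006 kN → 0.75 × 1006 = 754 kN.
Bolt shear governs: 393 kN.

393 kN (bolt shear governs)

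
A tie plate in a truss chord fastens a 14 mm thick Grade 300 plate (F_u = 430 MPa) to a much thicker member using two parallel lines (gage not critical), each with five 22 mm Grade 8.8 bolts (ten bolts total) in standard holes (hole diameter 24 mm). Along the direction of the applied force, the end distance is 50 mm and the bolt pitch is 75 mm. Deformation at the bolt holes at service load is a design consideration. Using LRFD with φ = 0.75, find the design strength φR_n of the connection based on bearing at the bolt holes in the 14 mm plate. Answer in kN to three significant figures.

Per bolt r_n = 1.2 l_c t F_u ≤ 2.4 d t F_u; upper limit = 2.4 × 22 × 14 × 430 / 1000 = 317.9 kN.
Edge bolt: l_c = 50 − 24/2 = 38 mm → 1.2 × 38 × 14 × 430 / 1000 = 274.5 → r_n = 274.5 kN.
Interior bolts: l_c = 75 − 24 = 51 mm → 1.2 × 51 × 14 × 430 / 1000 = 368.4 → r_n = 317.9 kN.
R_n = 2 × 274.5 + 8 × 317.9 = 3092 kN.
Design strength φR_n = 0.75 × 3092 = 2320 kN.

2320 kN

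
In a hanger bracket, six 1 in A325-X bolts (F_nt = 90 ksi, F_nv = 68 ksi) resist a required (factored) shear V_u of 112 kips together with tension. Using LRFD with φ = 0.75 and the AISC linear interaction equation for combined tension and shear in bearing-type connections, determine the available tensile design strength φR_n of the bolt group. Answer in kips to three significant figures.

265 kips

A_b = π·1²/4 = 0.7854 in²; f_rv = 112 / (6 × 0.7854) = 23.77 ksi.
F'_nt = 1.3 F_nt − (F_nt / φF_nv) f_rv = 1.3·90 − (90/(0.75·68))·23.77 = 75.06 ksi, capped at F_nt → F'_nt = 75.06 ksi.
R_n = F'_nt · A_b · n = 75.06 × 0.7854 × 6 = 353.7 kips.
Design strength φR_n = 0.75 × 353.7 = 265 kips.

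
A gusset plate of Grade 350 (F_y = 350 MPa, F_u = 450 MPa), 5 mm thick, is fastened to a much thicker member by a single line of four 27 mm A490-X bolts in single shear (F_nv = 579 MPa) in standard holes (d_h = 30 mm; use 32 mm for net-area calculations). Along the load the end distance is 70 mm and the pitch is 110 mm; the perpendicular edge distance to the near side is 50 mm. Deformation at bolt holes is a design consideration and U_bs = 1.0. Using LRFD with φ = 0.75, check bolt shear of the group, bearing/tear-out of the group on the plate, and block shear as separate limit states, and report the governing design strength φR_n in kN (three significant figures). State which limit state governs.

Bolt shear: A_b = π·27²/4 = 572.6 mm²; R_n = 579 × 572.6 × 4 × 1 / 1000 = 1326 kN → 0.75 × 1326 = 995 kN.
Bearing: edge l_c = 55, r_n = 145.8 kN; interior l_c = 80, r_n = 145.8 kN; R_n = 145.8 + 3·145.8 = 583.2 kN → 437 kN.
Block shear: A_gv = 2000, A_nv = 1440, A_nt = 170 mm²; R_n = min(0.6F_uA_nv, 0.6F_yA_gv) + U_bs·F_u·A_nt = 465.3 kN → 349 kN.
Block shear governs: 349 kN.

349 kN (block shear governs)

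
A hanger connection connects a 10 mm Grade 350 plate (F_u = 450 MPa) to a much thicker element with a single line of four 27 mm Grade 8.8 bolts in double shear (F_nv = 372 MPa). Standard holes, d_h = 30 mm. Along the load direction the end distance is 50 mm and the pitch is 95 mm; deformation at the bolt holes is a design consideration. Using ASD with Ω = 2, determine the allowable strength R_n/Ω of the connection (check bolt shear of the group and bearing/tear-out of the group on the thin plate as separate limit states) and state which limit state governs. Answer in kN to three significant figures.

532 kN (bearing governs)

Bolt shear: A_b = π·27²/4 = 572.6 mm²; R_n = 372 × 572.6 × 4 × 2 / 1000 = 1704 kN → 1704 / 2 = 852 kN.
Bearing (1.2 l_c t F_u ≤ 2.4 d t F_u): upper limit = 2.4·27·10·450 / 1000 = 291.6 kN.
  Edge l_c = 50 − 30/2 = 35 → r_n = 189 kN; interior l_c = 95 − 30 = 65 → r_n = 291.6 kN.
  R_n,bearing = 1·189 + 3·291.6 = 1064 kN → 1064 / 2 = 532 kN.
Bearing governs: 532 kN.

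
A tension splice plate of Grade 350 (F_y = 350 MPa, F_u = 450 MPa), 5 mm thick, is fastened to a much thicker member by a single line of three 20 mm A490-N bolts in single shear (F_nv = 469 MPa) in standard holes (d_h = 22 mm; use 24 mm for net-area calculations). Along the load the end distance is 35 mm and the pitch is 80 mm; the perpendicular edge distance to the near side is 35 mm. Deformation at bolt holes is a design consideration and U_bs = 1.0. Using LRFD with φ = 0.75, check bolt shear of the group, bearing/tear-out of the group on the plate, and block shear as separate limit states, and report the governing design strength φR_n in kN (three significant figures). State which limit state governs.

176 kN (block shear governs)

Bolt shear: A_b = π·20²/4 = 314.2 mm²; R_n = 469 × 314.2 × 3 × 1 / 1000 = 442 kN → 0.75 × 442 = 332 kN.
Bearing: edge l_c = 24, r_n = 64.8 kN; interior l_c = 58, r_n = 108 kN; R_n = 64.8 + 2·108 = 280.8 kN → 211 kN.
Block shear: A_gv = 975, A_nv = 675, A_nt = 115 mm²; R_n = min(0.6F_uA_nv, 0.6F_yA_gv) + U_bs·F_u·A_nt = 234 kN → 176 kN.
Block shear governs: 176 kN.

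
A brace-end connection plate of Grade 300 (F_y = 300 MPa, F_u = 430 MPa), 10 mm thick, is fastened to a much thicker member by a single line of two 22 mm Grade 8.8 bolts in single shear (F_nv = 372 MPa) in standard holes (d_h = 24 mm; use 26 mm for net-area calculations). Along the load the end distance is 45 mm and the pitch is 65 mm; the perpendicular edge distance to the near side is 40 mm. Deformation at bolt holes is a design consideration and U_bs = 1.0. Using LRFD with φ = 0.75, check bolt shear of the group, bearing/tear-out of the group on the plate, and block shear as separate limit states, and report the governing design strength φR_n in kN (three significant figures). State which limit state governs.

Bolt shear: A_b = π·22²/4 = 380.1 mm²; R_n = 372 × 380.1 × 2 × 1 / 1000 = 282.8 kN → 0.75 × 282.8 = 212 kN.
Bearing: edge l_c = 33, r_n = 170.3 kN; interior l_c = 41, r_n = 211.6 kN; R_n = 170.3 + 1·211.6 = 381.8 kN → 286 kN.
Block shear: A_gv = 1100, A_nv = 710, A_nt = 270 mm²; R_n = min(0.6F_uA_nv, 0.6F_yA_gv) + U_bs·F_u·A_nt = 299.3 kN → 224 kN.
Bolt shear governs: 212 kN.

212 kN (bolt shear governs)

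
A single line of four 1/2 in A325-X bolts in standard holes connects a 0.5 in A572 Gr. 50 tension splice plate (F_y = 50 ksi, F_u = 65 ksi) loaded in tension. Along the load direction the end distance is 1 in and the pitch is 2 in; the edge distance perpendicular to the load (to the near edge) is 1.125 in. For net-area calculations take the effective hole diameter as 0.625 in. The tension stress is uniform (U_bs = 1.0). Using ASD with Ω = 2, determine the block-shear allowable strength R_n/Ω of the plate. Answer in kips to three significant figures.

60.1 kips

Shear plane L_v = 1 + 3·2 = 7 in; A_gv = 7 × 0.5 = 3.5 in².
A_nv = (7 − 3.5·0.625) × 0.5 = 2.406 in².
A_nt = (1.125 − 0.5·0.625) × 0.5 = 0.4062 in².
0.6 F_u A_nv = 93.84 kips; 0.6 F_y A_gv = 105 kips → shear rupture governs the shear term.
R_n = 93.84 + 1.0 × 65 × 0.4062 = 120.2 kips.
Allowable strength R_n/Ω = 120.2 / 2 = 60.1 kips.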